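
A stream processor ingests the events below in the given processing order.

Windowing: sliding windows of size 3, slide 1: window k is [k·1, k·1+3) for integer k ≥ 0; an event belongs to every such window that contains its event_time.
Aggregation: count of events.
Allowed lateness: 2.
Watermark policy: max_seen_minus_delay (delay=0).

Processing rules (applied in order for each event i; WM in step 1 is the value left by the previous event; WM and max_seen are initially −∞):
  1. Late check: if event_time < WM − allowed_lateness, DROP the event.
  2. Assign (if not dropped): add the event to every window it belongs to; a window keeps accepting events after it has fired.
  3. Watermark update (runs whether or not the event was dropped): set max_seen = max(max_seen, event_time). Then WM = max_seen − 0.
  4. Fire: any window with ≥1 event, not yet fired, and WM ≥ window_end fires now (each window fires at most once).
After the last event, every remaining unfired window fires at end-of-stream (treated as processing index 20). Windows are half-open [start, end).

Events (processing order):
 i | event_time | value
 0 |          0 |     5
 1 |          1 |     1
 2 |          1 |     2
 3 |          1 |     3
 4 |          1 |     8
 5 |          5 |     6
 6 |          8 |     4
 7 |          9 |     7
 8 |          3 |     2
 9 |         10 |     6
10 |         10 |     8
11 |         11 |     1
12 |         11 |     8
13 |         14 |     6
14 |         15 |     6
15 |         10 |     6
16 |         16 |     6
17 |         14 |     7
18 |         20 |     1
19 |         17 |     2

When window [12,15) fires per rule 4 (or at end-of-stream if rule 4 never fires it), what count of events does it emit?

1

i=0 t=0 v=5: → [0,3); WM=0
i=1 t=1 v=1: → [1,4),[0,3); WM=1
i=2 t=1 v=2: → [1,4),[0,3); WM=1
i=3 t=1 v=3: → [1,4),[0,3); WM=1
i=4 t=1 v=8: → [1,4),[0,3); WM=1
i=5 t=5 v=6: → [5,8),[4,7),[3,6); WM=5; [0,3) fires=5 [1,4) fires=4
i=6 t=8 v=4: → [8,11),[7,10),[6,9); WM=8; [3,6) fires=1 [4,7) fires=1 [5,8) fires=1
i=7 t=9 v=7: → [9,12),[8,11),[7,10); WM=9; [6,9) fires=1
i=8 t=3 v=2: DROP (t<9-2); WM=9
i=9 t=10 v=6: → [10,13),[9,12),[8,11); WM=10; [7,10) fires=2
i=10 t=10 v=8: → [10,13),[9,12),[8,11); WM=10
i=11 t=11 v=1: → [11,14),[10,13),[9,12); WM=11; [8,11) fires=4
i=12 t=11 v=8: → [11,14),[10,13),[9,12); WM=11
i=13 t=14 v=6: → [14,17),[13,16),[12,15); WM=14; [9,12) fires=5 [10,13) fires=4 [11,14) fires=2
i=14 t=15 v=6: → [15,18),[14,17),[13,16); WM=15; [12,15) fires=1
i=15 t=10 v=6: DROP (t<15-2); WM=15
i=16 t=16 v=6: → [16,19),[15,18),[14,17); WM=16; [13,16) fires=2
i=17 t=14 v=7: → [14,17),[13,16),[12,15); WM=16
i=18 t=20 v=1: → [20,23),[19,22),[18,21); WM=20; [14,17) fires=4 [15,18) fires=2 [16,19) fires=1
i=19 t=17 v=2: DROP (t<20-2); WM=20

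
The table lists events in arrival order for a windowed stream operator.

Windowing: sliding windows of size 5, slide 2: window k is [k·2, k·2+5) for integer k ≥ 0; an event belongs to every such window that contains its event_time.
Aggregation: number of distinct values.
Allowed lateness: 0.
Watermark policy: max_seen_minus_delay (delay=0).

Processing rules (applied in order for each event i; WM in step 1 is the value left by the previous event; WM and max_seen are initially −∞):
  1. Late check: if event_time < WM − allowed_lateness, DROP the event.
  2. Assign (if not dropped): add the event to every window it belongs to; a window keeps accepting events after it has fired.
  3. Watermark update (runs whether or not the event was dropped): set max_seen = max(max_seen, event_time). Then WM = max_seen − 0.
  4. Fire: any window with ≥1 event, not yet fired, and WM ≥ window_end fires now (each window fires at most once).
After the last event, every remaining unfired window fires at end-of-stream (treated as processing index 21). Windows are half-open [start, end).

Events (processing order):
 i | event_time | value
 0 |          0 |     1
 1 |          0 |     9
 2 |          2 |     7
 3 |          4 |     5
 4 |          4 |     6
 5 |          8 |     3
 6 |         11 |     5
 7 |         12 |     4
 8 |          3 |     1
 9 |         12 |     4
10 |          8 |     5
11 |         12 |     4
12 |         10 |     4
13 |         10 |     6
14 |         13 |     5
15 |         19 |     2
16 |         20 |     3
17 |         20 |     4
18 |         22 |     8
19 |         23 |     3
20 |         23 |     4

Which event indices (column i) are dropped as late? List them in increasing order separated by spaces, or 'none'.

i=0 t=0 v=1: → [0,5); WM=0
i=1 t=0 v=9: → [0,5); WM=0
i=2 t=2 v=7: → [2,7),[0,5); WM=2
i=3 t=4 v=5: → [4,9),[2,7),[0,5); WM=4
i=4 t=4 v=6: → [4,9),[2,7),[0,5); WM=4
i=5 t=8 v=3: → [8,13),[6,11),[4,9); WM=8; [0,5) fires=5 [2,7) fires=3
i=6 t=11 v=5: → [10,15),[8,13); WM=11; [4,9) fires=3 [6,11) fires=1
i=7 t=12 v=4: → [12,17),[10,15),[8,13); WM=12
i=8 t=3 v=1: DROP (t<12-0); WM=12
i=9 t=12 v=4: → [12,17),[10,15),[8,13); WM=12
i=10 t=8 v=5: DROP (t<12-0); WM=12
i=11 t=12 v=4: → [12,17),[10,15),[8,13); WM=12
i=12 t=10 v=4: DROP (t<12-0); WM=12
i=13 t=10 v=6: DROP (t<12-0); WM=12
i=14 t=13 v=5: → [12,17),[10,15); WM=13; [8,13) fires=3
i=15 t=19 v=2: → [18,23),[16,21); WM=19; [10,15) fires=2 [12,17) fires=2
i=16 t=20 v=3: → [20,25),[18,23),[16,21); WM=20
i=17 t=20 v=4: → [20,25),[18,23),[16,21); WM=20
i=18 t=22 v=8: → [22,27),[20,25),[18,23); WM=22; [16,21) fires=3
i=19 t=23 v=3: → [22,27),[20,25); WM=23; [18,23) fires=4
i=20 t=23 v=4: → [22,27),[20,25); WM=23

8 10 12 13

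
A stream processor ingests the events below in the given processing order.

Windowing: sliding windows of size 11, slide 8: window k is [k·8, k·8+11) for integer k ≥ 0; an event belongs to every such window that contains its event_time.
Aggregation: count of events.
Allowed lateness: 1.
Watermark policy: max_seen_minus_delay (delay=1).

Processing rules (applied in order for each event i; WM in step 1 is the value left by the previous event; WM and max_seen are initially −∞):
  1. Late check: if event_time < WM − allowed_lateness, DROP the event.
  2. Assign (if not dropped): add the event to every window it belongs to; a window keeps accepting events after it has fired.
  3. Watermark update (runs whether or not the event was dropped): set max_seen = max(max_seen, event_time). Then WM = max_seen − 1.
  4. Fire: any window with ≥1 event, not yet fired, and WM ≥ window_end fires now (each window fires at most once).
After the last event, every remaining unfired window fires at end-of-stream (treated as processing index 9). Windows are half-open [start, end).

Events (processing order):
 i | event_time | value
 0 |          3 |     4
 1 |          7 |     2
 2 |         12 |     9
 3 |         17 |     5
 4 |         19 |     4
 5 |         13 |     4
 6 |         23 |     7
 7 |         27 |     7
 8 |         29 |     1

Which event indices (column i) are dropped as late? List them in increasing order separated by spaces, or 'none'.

5

i=0 t=3 v=4: → [0,11); WM=2
i=1 t=7 v=2: → [0,11); WM=6
i=2 t=12 v=9: → [8,19); WM=11; [0,11) fires=2
i=3 t=17 v=5: → [16,27),[8,19); WM=16
i=4 t=19 v=4: → [16,27); WM=18
i=5 t=13 v=4: DROP (t<18-1); WM=18
i=6 t=23 v=7: → [16,27); WM=22; [8,19) fires=2
i=7 t=27 v=7: → [24,35); WM=26
i=8 t=29 v=1: → [24,35); WM=28; [16,27) fires=3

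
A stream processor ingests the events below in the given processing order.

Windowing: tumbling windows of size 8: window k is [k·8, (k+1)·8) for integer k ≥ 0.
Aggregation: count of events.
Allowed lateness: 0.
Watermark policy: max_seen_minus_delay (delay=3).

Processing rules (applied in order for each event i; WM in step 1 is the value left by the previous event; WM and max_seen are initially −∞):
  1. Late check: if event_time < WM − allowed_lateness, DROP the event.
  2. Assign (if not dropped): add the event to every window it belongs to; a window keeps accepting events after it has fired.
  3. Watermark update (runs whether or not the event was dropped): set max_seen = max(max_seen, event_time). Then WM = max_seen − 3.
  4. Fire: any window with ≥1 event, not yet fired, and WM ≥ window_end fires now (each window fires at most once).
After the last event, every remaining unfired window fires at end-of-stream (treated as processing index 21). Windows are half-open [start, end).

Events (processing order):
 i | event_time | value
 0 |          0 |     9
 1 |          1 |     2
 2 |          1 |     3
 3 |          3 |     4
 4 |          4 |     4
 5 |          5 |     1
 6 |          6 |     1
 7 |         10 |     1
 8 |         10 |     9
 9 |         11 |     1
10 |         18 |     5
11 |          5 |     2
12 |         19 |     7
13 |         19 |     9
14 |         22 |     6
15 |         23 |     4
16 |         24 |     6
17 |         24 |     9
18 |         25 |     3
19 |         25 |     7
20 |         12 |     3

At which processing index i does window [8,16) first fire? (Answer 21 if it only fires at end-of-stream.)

i=0 t=0 v=9: → [0,8); WM=-3
i=1 t=1 v=2: → [0,8); WM=-2
i=2 t=1 v=3: → [0,8); WM=-2
i=3 t=3 v=4: → [0,8); WM=0
i=4 t=4 v=4: → [0,8); WM=1
i=5 t=5 v=1: → [0,8); WM=2
i=6 t=6 v=1: → [0,8); WM=3
i=7 t=10 v=1: → [8,16); WM=7
i=8 t=10 v=9: → [8,16); WM=7
i=9 t=11 v=1: → [8,16); WM=8; [0,8) fires=7
i=10 t=18 v=5: → [16,24); WM=15
i=11 t=5 v=2: DROP (t<15-0); WM=15
i=12 t=19 v=7: → [16,24); WM=16; [8,16) fires=3
i=13 t=19 v=9: → [16,24); WM=16
i=14 t=22 v=6: → [16,24); WM=19
i=15 t=23 v=4: → [16,24); WM=20
i=16 t=24 v=6: → [24,32); WM=21
i=17 t=24 v=9: → [24,32); WM=21
i=18 t=25 v=3: → [24,32); WM=22
i=19 t=25 v=7: → [24,32); WM=22
i=20 t=12 v=3: DROP (t<22-0); WM=22

12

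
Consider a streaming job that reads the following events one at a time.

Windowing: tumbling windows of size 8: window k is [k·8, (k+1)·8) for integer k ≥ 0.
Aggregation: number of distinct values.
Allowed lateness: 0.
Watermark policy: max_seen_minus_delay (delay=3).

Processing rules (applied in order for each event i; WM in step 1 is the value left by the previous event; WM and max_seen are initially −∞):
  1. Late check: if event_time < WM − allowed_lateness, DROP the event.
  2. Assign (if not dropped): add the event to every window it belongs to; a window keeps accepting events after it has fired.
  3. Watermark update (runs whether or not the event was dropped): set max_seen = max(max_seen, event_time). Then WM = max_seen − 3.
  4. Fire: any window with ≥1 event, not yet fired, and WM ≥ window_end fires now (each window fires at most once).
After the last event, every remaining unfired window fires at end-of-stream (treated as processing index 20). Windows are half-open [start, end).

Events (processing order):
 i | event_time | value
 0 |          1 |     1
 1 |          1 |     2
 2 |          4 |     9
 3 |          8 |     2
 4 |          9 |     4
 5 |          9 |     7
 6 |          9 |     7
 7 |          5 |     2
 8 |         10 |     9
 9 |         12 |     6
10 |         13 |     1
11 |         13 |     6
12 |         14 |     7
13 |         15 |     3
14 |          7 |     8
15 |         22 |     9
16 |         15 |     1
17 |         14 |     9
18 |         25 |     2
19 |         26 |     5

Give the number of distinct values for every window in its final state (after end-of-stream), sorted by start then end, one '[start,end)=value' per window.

[0,8)=3 [8,16)=7 [16,24)=1 [24,32)=2

i=0 t=1 v=1: → [0,8); WM=-2
i=1 t=1 v=2: → [0,8); WM=-2
i=2 t=4 v=9: → [0,8); WM=1
i=3 t=8 v=2: → [8,16); WM=5
i=4 t=9 v=4: → [8,16); WM=6
i=5 t=9 v=7: → [8,16); WM=6
i=6 t=9 v=7: → [8,16); WM=6
i=7 t=5 v=2: DROP (t<6-0); WM=6
i=8 t=10 v=9: → [8,16); WM=7
i=9 t=12 v=6: → [8,16); WM=9; [0,8) fires=3
i=10 t=13 v=1: → [8,16); WM=10
i=11 t=13 v=6: → [8,16); WM=10
i=12 t=14 v=7: → [8,16); WM=11
i=13 t=15 v=3: → [8,16); WM=12
i=14 t=7 v=8: DROP (t<12-0); WM=12
i=15 t=22 v=9: → [16,24); WM=19; [8,16) fires=7
i=16 t=15 v=1: DROP (t<19-0); WM=19
i=17 t=14 v=9: DROP (t<19-0); WM=19
i=18 t=25 v=2: → [24,32); WM=22
i=19 t=26 v=5: → [24,32); WM=23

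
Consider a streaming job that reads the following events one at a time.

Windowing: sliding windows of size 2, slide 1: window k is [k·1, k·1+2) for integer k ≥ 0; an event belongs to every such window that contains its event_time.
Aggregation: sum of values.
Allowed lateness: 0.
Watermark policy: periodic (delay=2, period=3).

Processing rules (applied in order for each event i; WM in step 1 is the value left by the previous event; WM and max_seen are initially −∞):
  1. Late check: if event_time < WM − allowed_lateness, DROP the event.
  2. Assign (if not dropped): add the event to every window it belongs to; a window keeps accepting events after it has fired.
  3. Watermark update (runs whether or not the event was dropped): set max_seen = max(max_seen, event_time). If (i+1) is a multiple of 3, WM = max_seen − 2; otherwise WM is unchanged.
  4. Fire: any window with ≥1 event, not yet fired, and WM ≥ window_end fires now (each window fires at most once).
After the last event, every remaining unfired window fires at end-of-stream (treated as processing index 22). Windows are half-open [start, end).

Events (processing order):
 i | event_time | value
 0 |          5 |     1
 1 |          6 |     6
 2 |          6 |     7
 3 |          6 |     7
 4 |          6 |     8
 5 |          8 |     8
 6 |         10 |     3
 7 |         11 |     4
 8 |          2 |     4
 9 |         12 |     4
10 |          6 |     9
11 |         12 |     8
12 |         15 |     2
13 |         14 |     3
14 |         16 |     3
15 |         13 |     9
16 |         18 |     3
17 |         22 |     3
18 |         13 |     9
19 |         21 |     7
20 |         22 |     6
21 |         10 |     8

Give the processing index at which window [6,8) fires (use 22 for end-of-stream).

i=0 t=5 v=1: → [5,7),[4,6); WM=−∞
i=1 t=6 v=6: → [6,8),[5,7); WM=−∞
i=2 t=6 v=7: → [6,8),[5,7); WM=4
i=3 t=6 v=7: → [6,8),[5,7); WM=4
i=4 t=6 v=8: → [6,8),[5,7); WM=4
i=5 t=8 v=8: → [8,10),[7,9); WM=6; [4,6) fires=1
i=6 t=10 v=3: → [10,12),[9,11); WM=6
i=7 t=11 v=4: → [11,13),[10,12); WM=6
i=8 t=2 v=4: DROP (t<6-0); WM=9; [5,7) fires=29 [6,8) fires=28 [7,9) fires=8
i=9 t=12 v=4: → [12,14),[11,13); WM=9
i=10 t=6 v=9: DROP (t<9-0); WM=9
i=11 t=12 v=8: → [12,14),[11,13); WM=10; [8,10) fires=8
i=12 t=15 v=2: → [15,17),[14,16); WM=10
i=13 t=14 v=3: → [14,16),[13,15); WM=10
i=14 t=16 v=3: → [16,18),[15,17); WM=14; [9,11) fires=3 [10,12) fires=7 [11,13) fires=16 [12,14) fires=12
i=15 t=13 v=9: DROP (t<14-0); WM=14
i=16 t=18 v=3: → [18,20),[17,19); WM=14
i=17 t=22 v=3: → [22,24),[21,23); WM=20; [13,15) fires=3 [14,16) fires=5 [15,17) fires=5 [16,18) fires=3 [17,19) fires=3 [18,20) fires=3
i=18 t=13 v=9: DROP (t<20-0); WM=20
i=19 t=21 v=7: → [21,23),[20,22); WM=20
i=20 t=22 v=6: → [22,24),[21,23); WM=20
i=21 t=10 v=8: DROP (t<20-0); WM=20

8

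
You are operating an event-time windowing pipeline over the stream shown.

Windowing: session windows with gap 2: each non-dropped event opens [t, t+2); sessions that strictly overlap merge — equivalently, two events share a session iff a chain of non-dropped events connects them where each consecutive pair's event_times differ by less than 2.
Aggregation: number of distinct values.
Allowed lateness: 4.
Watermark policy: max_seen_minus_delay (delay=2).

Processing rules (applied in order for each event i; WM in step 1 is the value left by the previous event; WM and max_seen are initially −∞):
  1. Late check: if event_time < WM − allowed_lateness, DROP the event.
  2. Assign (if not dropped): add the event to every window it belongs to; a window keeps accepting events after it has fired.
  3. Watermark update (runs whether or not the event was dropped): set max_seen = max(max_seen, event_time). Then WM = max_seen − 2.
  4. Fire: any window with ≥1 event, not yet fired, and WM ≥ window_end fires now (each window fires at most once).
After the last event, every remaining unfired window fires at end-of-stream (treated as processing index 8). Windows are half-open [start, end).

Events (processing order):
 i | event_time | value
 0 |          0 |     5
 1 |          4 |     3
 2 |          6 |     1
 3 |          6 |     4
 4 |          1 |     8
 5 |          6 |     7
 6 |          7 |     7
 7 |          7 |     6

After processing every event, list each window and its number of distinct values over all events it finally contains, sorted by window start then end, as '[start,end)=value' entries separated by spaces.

i=0 t=0 v=5: → [0,2); WM=-2
i=1 t=4 v=3: → [4,6); WM=2
i=2 t=6 v=1: → [6,8); WM=4
i=3 t=6 v=4: → [6,8); WM=4
i=4 t=1 v=8: → [0,3); WM=4
i=5 t=6 v=7: → [6,8); WM=4
i=6 t=7 v=7: → [6,9); WM=5
i=7 t=7 v=6: → [6,9); WM=5

[0,3)=2 [4,6)=1 [6,9)=4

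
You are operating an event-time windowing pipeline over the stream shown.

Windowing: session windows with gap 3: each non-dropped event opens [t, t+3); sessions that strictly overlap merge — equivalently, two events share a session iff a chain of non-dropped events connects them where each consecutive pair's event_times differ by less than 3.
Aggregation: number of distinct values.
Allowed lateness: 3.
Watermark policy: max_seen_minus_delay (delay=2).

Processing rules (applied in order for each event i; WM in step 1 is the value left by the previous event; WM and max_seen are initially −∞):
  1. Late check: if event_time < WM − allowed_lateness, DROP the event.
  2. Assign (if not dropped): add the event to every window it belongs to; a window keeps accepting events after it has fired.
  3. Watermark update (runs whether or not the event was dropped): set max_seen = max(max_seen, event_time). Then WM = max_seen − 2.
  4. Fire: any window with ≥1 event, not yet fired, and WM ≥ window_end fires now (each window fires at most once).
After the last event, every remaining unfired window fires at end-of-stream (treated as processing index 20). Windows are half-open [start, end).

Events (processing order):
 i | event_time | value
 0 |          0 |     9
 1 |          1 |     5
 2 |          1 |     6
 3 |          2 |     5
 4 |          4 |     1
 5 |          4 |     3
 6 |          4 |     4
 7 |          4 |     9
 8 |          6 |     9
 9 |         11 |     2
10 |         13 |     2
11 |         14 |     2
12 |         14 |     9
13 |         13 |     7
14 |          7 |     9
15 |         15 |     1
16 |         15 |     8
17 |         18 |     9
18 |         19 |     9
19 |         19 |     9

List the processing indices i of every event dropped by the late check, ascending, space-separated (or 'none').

14

i=0 t=0 v=9: → [0,3); WM=-2
i=1 t=1 v=5: → [0,4); WM=-1
i=2 t=1 v=6: → [0,4); WM=-1
i=3 t=2 v=5: → [0,5); WM=0
i=4 t=4 v=1: → [0,7); WM=2
i=5 t=4 v=3: → [0,7); WM=2
i=6 t=4 v=4: → [0,7); WM=2
i=7 t=4 v=9: → [0,7); WM=2
i=8 t=6 v=9: → [0,9); WM=4
i=9 t=11 v=2: → [11,14); WM=9
i=10 t=13 v=2: → [11,16); WM=11
i=11 t=14 v=2: → [11,17); WM=12
i=12 t=14 v=9: → [11,17); WM=12
i=13 t=13 v=7: → [11,17); WM=12
i=14 t=7 v=9: DROP (t<12-3); WM=12
i=15 t=15 v=1: → [11,18); WM=13
i=16 t=15 v=8: → [11,18); WM=13
i=17 t=18 v=9: → [18,21); WM=16
i=18 t=19 v=9: → [18,22); WM=17
i=19 t=19 v=9: → [18,22); WM=17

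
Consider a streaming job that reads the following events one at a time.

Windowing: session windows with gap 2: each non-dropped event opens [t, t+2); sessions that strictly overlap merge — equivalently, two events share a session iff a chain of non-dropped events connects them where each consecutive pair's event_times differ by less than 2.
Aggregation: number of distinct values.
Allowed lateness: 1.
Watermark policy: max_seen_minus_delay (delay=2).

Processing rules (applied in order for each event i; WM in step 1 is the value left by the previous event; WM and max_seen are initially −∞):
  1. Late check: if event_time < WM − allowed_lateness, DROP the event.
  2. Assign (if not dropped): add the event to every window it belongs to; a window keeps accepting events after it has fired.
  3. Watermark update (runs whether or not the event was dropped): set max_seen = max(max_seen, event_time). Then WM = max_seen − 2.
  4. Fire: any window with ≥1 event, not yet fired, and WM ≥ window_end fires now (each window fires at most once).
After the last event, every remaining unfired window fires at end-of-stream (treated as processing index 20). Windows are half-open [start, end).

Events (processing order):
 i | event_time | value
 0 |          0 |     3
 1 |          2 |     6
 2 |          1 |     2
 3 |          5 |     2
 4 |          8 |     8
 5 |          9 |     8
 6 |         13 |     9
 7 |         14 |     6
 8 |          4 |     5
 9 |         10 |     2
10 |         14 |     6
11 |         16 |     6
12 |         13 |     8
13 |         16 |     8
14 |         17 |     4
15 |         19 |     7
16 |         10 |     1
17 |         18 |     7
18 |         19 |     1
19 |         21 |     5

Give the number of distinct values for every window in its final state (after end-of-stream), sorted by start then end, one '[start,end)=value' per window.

[0,4)=3 [5,7)=1 [8,11)=1 [13,16)=3 [16,21)=5 [21,23)=1

i=0 t=0 v=3: → [0,2); WM=-2
i=1 t=2 v=6: → [2,4); WM=0
i=2 t=1 v=2: → [0,4); WM=0
i=3 t=5 v=2: → [5,7); WM=3
i=4 t=8 v=8: → [8,10); WM=6
i=5 t=9 v=8: → [8,11); WM=7
i=6 t=13 v=9: → [13,15); WM=11
i=7 t=14 v=6: → [13,16); WM=12
i=8 t=4 v=5: DROP (t<12-1); WM=12
i=9 t=10 v=2: DROP (t<12-1); WM=12
i=10 t=14 v=6: → [13,16); WM=12
i=11 t=16 v=6: → [16,18); WM=14
i=12 t=13 v=8: → [13,16); WM=14
i=13 t=16 v=8: → [16,18); WM=14
i=14 t=17 v=4: → [16,19); WM=15
i=15 t=19 v=7: → [19,21); WM=17
i=16 t=10 v=1: DROP (t<17-1); WM=17
i=17 t=18 v=7: → [16,21); WM=17
i=18 t=19 v=1: → [16,21); WM=17
i=19 t=21 v=5: → [21,23); WM=19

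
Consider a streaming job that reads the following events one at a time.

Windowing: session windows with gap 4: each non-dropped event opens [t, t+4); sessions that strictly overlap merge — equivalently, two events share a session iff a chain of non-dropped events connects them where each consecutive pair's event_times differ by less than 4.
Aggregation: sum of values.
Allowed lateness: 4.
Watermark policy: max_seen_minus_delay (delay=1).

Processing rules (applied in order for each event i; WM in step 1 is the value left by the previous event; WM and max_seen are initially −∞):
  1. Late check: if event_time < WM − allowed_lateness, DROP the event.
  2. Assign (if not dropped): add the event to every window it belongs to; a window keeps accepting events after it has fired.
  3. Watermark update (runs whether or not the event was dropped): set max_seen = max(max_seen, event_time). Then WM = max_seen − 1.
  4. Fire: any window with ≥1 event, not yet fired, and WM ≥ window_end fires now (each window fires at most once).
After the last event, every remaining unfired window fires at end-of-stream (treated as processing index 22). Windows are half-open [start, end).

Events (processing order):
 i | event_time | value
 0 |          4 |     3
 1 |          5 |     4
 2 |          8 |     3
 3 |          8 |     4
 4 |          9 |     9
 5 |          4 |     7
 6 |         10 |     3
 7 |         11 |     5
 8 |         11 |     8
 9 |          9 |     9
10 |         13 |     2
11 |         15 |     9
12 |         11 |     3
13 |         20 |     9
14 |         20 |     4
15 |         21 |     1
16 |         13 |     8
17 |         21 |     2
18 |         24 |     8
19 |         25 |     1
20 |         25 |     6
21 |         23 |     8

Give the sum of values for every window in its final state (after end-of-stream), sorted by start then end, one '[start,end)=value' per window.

[4,19)=69 [20,29)=39

i=0 t=4 v=3: → [4,8); WM=3
i=1 t=5 v=4: → [4,9); WM=4
i=2 t=8 v=3: → [4,12); WM=7
i=3 t=8 v=4: → [4,12); WM=7
i=4 t=9 v=9: → [4,13); WM=8
i=5 t=4 v=7: → [4,13); WM=8
i=6 t=10 v=3: → [4,14); WM=9
i=7 t=11 v=5: → [4,15); WM=10
i=8 t=11 v=8: → [4,15); WM=10
i=9 t=9 v=9: → [4,15); WM=10
i=10 t=13 v=2: → [4,17); WM=12
i=11 t=15 v=9: → [4,19); WM=14
i=12 t=11 v=3: → [4,19); WM=14
i=13 t=20 v=9: → [20,24); WM=19
i=14 t=20 v=4: → [20,24); WM=19
i=15 t=21 v=1: → [20,25); WM=20
i=16 t=13 v=8: DROP (t<20-4); WM=20
i=17 t=21 v=2: → [20,25); WM=20
i=18 t=24 v=8: → [20,28); WM=23
i=19 t=25 v=1: → [20,29); WM=24
i=20 t=25 v=6: → [20,29); WM=24
i=21 t=23 v=8: → [20,29); WM=24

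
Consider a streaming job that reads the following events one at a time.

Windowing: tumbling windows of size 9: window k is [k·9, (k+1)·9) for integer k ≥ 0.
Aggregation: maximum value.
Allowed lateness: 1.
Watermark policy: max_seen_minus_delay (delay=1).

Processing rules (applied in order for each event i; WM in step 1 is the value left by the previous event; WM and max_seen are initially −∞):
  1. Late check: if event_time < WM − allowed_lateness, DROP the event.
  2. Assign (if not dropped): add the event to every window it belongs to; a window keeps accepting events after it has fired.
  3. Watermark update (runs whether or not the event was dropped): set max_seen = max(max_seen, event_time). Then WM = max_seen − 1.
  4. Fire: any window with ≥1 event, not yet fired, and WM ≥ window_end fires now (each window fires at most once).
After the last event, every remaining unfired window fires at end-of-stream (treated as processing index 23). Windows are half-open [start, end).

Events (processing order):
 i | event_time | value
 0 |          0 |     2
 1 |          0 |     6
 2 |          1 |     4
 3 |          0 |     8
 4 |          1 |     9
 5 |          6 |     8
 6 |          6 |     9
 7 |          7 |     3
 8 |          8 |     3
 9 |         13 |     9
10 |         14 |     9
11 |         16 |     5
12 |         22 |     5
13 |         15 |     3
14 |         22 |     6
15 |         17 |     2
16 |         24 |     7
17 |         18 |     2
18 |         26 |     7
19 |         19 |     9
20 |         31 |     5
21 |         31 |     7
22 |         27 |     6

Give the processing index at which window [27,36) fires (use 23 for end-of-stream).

i=0 t=0 v=2: → [0,9); WM=-1
i=1 t=0 v=6: → [0,9); WM=-1
i=2 t=1 v=4: → [0,9); WM=0
i=3 t=0 v=8: → [0,9); WM=0
i=4 t=1 v=9: → [0,9); WM=0
i=5 t=6 v=8: → [0,9); WM=5
i=6 t=6 v=9: → [0,9); WM=5
i=7 t=7 v=3: → [0,9); WM=6
i=8 t=8 v=3: → [0,9); WM=7
i=9 t=13 v=9: → [9,18); WM=12; [0,9) fires=9
i=10 t=14 v=9: → [9,18); WM=13
i=11 t=16 v=5: → [9,18); WM=15
i=12 t=22 v=5: → [18,27); WM=21; [9,18) fires=9
i=13 t=15 v=3: DROP (t<21-1); WM=21
i=14 t=22 v=6: → [18,27); WM=21
i=15 t=17 v=2: DROP (t<21-1); WM=21
i=16 t=24 v=7: → [18,27); WM=23
i=17 t=18 v=2: DROP (t<23-1); WM=23
i=18 t=26 v=7: → [18,27); WM=25
i=19 t=19 v=9: DROP (t<25-1); WM=25
i=20 t=31 v=5: → [27,36); WM=30; [18,27) fires=7
i=21 t=31 v=7: → [27,36); WM=30
i=22 t=27 v=6: DROP (t<30-1); WM=30

23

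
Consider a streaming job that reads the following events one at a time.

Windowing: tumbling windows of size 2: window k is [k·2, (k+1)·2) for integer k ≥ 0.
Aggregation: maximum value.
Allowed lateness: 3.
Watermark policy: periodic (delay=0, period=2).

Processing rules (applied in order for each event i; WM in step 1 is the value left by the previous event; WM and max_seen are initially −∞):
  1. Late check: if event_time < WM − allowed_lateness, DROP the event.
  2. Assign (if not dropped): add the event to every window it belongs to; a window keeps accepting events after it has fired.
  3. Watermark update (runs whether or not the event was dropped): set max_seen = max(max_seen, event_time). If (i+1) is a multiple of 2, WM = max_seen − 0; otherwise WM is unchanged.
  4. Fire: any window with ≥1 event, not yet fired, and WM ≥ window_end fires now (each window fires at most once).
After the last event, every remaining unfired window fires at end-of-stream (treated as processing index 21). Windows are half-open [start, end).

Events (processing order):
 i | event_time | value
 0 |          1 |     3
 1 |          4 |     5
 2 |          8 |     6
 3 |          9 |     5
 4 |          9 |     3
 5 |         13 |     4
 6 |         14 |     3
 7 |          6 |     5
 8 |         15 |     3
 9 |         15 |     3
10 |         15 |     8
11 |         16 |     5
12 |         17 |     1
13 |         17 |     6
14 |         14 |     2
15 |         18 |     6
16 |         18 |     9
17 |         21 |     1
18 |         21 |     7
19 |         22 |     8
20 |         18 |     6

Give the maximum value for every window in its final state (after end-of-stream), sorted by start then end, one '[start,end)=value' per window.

i=0 t=1 v=3: → [0,2); WM=−∞
i=1 t=4 v=5: → [4,6); WM=4; [0,2) fires=3
i=2 t=8 v=6: → [8,10); WM=4
i=3 t=9 v=5: → [8,10); WM=9; [4,6) fires=5
i=4 t=9 v=3: → [8,10); WM=9
i=5 t=13 v=4: → [12,14); WM=13; [8,10) fires=6
i=6 t=14 v=3: → [14,16); WM=13
i=7 t=6 v=5: DROP (t<13-3); WM=14; [12,14) fires=4
i=8 t=15 v=3: → [14,16); WM=14
i=9 t=15 v=3: → [14,16); WM=15
i=10 t=15 v=8: → [14,16); WM=15
i=11 t=16 v=5: → [16,18); WM=16; [14,16) fires=8
i=12 t=17 v=1: → [16,18); WM=16
i=13 t=17 v=6: → [16,18); WM=17
i=14 t=14 v=2: → [14,16); WM=17
i=15 t=18 v=6: → [18,20); WM=18; [16,18) fires=6
i=16 t=18 v=9: → [18,20); WM=18
i=17 t=21 v=1: → [20,22); WM=21; [18,20) fires=9
i=18 t=21 v=7: → [20,22); WM=21
i=19 t=22 v=8: → [22,24); WM=22; [20,22) fires=7
i=20 t=18 v=6: DROP (t<22-3); WM=22

[0,2)=3 [4,6)=5 [8,10)=6 [12,14)=4 [14,16)=8 [16,18)=6 [18,20)=9 [20,22)=7 [22,24)=8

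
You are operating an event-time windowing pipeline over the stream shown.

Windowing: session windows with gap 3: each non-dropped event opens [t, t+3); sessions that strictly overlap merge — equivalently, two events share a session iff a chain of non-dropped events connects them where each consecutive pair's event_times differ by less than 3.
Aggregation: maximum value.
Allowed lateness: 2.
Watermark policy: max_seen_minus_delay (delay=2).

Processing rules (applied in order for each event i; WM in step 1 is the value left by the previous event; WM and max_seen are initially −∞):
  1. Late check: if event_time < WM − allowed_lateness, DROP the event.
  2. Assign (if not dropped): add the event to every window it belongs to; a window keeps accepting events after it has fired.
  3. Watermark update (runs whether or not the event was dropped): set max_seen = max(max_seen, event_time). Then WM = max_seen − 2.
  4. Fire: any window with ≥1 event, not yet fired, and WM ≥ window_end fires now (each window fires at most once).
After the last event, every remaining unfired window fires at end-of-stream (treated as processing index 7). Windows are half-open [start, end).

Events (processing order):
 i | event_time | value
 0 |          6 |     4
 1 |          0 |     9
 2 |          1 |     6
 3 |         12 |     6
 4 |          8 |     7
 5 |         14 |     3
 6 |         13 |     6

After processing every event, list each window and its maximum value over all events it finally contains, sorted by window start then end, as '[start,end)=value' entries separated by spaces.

i=0 t=6 v=4: → [6,9); WM=4
i=1 t=0 v=9: DROP (t<4-2); WM=4
i=2 t=1 v=6: DROP (t<4-2); WM=4
i=3 t=12 v=6: → [12,15); WM=10
i=4 t=8 v=7: → [6,11); WM=10
i=5 t=14 v=3: → [12,17); WM=12
i=6 t=13 v=6: → [12,17); WM=12

[6,11)=7 [12,17)=6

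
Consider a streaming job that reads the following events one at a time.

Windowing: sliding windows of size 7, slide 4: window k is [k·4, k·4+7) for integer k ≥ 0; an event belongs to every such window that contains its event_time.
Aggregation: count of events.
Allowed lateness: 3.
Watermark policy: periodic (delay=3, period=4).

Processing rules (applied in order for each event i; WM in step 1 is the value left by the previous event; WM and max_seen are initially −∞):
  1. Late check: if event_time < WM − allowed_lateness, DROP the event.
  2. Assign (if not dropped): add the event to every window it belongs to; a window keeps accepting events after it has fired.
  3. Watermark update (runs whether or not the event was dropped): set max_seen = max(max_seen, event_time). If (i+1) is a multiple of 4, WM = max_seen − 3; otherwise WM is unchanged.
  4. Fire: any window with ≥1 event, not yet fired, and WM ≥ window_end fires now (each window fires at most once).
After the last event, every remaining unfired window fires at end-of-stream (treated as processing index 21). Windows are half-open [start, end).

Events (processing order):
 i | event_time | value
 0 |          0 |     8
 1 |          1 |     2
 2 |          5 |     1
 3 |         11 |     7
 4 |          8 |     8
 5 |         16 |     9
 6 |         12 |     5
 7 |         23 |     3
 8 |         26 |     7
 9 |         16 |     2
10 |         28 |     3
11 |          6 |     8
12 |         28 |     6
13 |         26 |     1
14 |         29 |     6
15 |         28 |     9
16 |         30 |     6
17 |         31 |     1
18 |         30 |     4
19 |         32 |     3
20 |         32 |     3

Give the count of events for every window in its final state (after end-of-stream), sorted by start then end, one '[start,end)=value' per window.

i=0 t=0 v=8: → [0,7); WM=−∞
i=1 t=1 v=2: → [0,7); WM=−∞
i=2 t=5 v=1: → [4,11),[0,7); WM=−∞
i=3 t=11 v=7: → [8,15); WM=8; [0,7) fires=3
i=4 t=8 v=8: → [8,15),[4,11); WM=8
i=5 t=16 v=9: → [16,23),[12,19); WM=8
i=6 t=12 v=5: → [12,19),[8,15); WM=8
i=7 t=23 v=3: → [20,27); WM=20; [4,11) fires=2 [8,15) fires=3 [12,19) fires=2
i=8 t=26 v=7: → [24,31),[20,27); WM=20
i=9 t=16 v=2: DROP (t<20-3); WM=20
i=10 t=28 v=3: → [28,35),[24,31); WM=20
i=11 t=6 v=8: DROP (t<20-3); WM=25; [16,23) fires=1
i=12 t=28 v=6: → [28,35),[24,31); WM=25
i=13 t=26 v=1: → [24,31),[20,27); WM=25
i=14 t=29 v=6: → [28,35),[24,31); WM=25
i=15 t=28 v=9: → [28,35),[24,31); WM=26
i=16 t=30 v=6: → [28,35),[24,31); WM=26
i=17 t=31 v=1: → [28,35); WM=26
i=18 t=30 v=4: → [28,35),[24,31); WM=26
i=19 t=32 v=3: → [32,39),[28,35); WM=29; [20,27) fires=3
i=20 t=32 v=3: → [32,39),[28,35); WM=29

[0,7)=3 [4,11)=2 [8,15)=3 [12,19)=2 [16,23)=1 [20,27)=3 [24,31)=8 [28,35)=9 [32,39)=2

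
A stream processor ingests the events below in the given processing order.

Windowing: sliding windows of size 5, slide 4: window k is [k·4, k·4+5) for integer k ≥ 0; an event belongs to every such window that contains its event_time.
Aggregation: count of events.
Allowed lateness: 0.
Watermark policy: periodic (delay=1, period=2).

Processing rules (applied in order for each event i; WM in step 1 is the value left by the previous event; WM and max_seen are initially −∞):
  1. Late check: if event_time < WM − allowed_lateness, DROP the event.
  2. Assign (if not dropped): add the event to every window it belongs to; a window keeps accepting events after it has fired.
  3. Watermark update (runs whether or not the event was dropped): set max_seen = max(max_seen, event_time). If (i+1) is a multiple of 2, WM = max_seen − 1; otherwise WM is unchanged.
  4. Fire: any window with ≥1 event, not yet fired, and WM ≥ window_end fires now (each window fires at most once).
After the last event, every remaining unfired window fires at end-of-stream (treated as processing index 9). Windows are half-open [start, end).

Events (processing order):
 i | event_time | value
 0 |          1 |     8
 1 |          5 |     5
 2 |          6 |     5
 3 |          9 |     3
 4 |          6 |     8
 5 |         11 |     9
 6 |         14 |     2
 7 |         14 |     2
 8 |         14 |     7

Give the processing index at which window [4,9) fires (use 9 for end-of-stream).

5

i=0 t=1 v=8: → [0,5); WM=−∞
i=1 t=5 v=5: → [4,9); WM=4
i=2 t=6 v=5: → [4,9); WM=4
i=3 t=9 v=3: → [8,13); WM=8; [0,5) fires=1
i=4 t=6 v=8: DROP (t<8-0); WM=8
i=5 t=11 v=9: → [8,13); WM=10; [4,9) fires=2
i=6 t=14 v=2: → [12,17); WM=10
i=7 t=14 v=2: → [12,17); WM=13; [8,13) fires=2
i=8 t=14 v=7: → [12,17); WM=13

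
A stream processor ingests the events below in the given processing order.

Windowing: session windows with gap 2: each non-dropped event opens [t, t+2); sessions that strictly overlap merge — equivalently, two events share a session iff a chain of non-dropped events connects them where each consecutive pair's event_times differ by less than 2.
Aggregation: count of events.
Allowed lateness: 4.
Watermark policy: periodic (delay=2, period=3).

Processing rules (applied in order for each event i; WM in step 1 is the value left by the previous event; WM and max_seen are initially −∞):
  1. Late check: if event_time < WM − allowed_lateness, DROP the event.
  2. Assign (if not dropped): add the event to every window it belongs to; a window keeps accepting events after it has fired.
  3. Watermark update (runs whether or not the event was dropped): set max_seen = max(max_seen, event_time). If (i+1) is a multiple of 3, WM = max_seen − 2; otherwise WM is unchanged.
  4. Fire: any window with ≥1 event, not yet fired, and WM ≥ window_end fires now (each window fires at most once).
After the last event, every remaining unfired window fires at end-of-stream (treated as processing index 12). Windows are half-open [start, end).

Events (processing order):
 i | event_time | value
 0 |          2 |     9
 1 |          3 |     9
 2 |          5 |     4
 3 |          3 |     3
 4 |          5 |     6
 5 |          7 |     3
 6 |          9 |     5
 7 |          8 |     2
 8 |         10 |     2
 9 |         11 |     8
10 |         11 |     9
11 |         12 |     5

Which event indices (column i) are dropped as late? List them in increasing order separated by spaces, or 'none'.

none

i=0 t=2 v=9: → [2,4); WM=−∞
i=1 t=3 v=9: → [2,5); WM=−∞
i=2 t=5 v=4: → [5,7); WM=3
i=3 t=3 v=3: → [2,5); WM=3
i=4 t=5 v=6: → [5,7); WM=3
i=5 t=7 v=3: → [7,9); WM=5
i=6 t=9 v=5: → [9,11); WM=5
i=7 t=8 v=2: → [7,11); WM=5
i=8 t=10 v=2: → [7,12); WM=8
i=9 t=11 v=8: → [7,13); WM=8
i=10 t=11 v=9: → [7,13); WM=8
i=11 t=12 v=5: → [7,14); WM=10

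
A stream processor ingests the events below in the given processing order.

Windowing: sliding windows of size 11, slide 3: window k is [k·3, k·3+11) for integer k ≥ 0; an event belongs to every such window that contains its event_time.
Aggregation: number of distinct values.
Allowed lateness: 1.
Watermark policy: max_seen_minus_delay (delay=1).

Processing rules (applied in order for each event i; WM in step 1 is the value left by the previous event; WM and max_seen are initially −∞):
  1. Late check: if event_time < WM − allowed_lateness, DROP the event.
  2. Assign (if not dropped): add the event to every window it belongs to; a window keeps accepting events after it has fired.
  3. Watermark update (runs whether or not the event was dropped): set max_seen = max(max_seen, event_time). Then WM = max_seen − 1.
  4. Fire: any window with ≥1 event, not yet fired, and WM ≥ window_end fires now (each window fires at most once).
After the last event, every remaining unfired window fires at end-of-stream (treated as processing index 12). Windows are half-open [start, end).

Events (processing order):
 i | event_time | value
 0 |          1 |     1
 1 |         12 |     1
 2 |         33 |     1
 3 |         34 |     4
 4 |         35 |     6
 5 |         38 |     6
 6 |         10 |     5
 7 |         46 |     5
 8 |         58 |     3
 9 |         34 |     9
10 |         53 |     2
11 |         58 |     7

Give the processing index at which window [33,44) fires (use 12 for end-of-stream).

i=0 t=1 v=1: → [0,11); WM=0
i=1 t=12 v=1: → [12,23),[9,20),[6,17),[3,14); WM=11; [0,11) fires=1
i=2 t=33 v=1: → [33,44),[30,41),[27,38),[24,35); WM=32; [3,14) fires=1 [6,17) fires=1 [9,20) fires=1 [12,23) fires=1
i=3 t=34 v=4: → [33,44),[30,41),[27,38),[24,35); WM=33
i=4 t=35 v=6: → [33,44),[30,41),[27,38); WM=34
i=5 t=38 v=6: → [36,47),[33,44),[30,41); WM=37; [24,35) fires=2
i=6 t=10 v=5: DROP (t<37-1); WM=37
i=7 t=46 v=5: → [45,56),[42,53),[39,50),[36,47); WM=45; [27,38) fires=3 [30,41) fires=3 [33,44) fires=3
i=8 t=58 v=3: → [57,68),[54,65),[51,62),[48,59); WM=57; [36,47) fires=2 [39,50) fires=1 [42,53) fires=1 [45,56) fires=1
i=9 t=34 v=9: DROP (t<57-1); WM=57
i=10 t=53 v=2: DROP (t<57-1); WM=57
i=11 t=58 v=7: → [57,68),[54,65),[51,62),[48,59); WM=57

7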